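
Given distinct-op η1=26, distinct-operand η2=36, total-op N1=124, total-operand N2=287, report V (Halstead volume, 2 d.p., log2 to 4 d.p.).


Formula: V = N * log2(η), where N = N1 + N2 and η = η1 + η2
η = 26 + 36 = 62
N = 124 + 287 = 411
log2(62) ≈ 5.9542
V = 411 * 5.9542 = 2447.18

2447.18


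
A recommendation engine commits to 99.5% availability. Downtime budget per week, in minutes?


Formula: allowed downtime = period * (100 - SLA) / 100
Period (week) = 10080 minutes
Unavailability fraction = (100 - 99.5) / 100
Allowed downtime = 10080 * (100 - 99.5) / 100
Allowed downtime = 50.4 minutes

50.4 minutes


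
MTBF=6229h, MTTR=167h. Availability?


Availability = MTBF / (MTBF + MTTR)
Availability = 6229 / (6229 + 167)
Availability = 6229 / 6396
Availability = 97.389%

97.389%


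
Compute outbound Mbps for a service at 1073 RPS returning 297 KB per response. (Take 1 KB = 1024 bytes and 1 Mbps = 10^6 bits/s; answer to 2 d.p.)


Formula: Mbps = payload_bytes * RPS * 8 / 1e6
Payload per request = 297 KB = 297 * 1024 = 304128 bytes
Total bytes/sec = 304128 * 1073 = 326329344
Total bits/sec = 326329344 * 8 = 2610634752
Mbps = 2610634752 / 1e6 = 2610.63

2610.63 Mbps


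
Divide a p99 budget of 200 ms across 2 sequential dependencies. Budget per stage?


Formula: per_stage = total_budget / stages
per_stage = 200 / 2
per_stage = 100.0 ms

100.0 ms


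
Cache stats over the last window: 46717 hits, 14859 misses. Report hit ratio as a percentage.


Formula: hit rate = hits / (hits + misses) * 100
hit rate = 46717 / (46717 + 14859) * 100
hit rate = 46717 / 61576 * 100
hit rate = 75.87%

75.87%


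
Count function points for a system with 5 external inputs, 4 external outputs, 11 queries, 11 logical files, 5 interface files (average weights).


UFP = EI*4 + EO*5 + EQ*4 + ILF*10 + EIF*7
UFP = 5*4 + 4*5 + 11*4 + 11*10 + 5*7
UFP = 20 + 20 + 44 + 110 + 35
UFP = 229

229


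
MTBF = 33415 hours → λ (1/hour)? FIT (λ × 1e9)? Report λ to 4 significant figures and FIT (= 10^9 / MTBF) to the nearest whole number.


Formula: λ = 1 / MTBF; FIT = λ × 1e9 = 1e9 / MTBF
λ = 1 / 33415 ≈ 2.993e-05 failures/hour
FIT = 1e9 / 33415 ≈ 29927 failures per 1e9 hours (nearest whole number)

λ = 2.993e-05 /h, FIT = 29927


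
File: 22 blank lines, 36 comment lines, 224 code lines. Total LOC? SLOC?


Total LOC = blank + comment + code
Total LOC = 22 + 36 + 224 = 282
SLOC (source only) = code = 224

Total LOC: 282, SLOC: 224


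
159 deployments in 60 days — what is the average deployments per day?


Formula: deployments per day = releases / days
= 159 / 60
= 2.65 deploys/day
(equivalently, 18.55 deploys/week)

2.65 deploys/day


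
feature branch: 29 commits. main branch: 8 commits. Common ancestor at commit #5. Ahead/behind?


Common ancestor: commit #5
feature commits after divergence: 29 - 5 = 24
main commits after divergence: 8 - 5 = 3
feature is 24 commits ahead of main
main is 3 commits ahead of feature

feature ahead: 24, main ahead: 3


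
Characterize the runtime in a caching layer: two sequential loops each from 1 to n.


Reasoning: sequential dominates: O(n) + O(n) = O(n)
Complexity: O(n)

O(n)


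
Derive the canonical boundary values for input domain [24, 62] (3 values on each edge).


Range: [24, 62]
Boundaries: just below min, min, min+1, max-1, max, just above max
Values: [23, 24, 25, 61, 62, 63]

[23, 24, 25, 61, 62, 63]


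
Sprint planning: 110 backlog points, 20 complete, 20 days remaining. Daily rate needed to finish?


Formula: Required rate = Remaining points / Days left
Remaining = 110 - 20 = 90 points
Required rate = 90 / 20 = 4.5 points/day

4.5 points/day


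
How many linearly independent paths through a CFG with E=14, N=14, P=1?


Formula: V(G) = E - N + 2P
V(G) = 14 - 14 + 2*1
V(G) = 0 + 2
V(G) = 2

2


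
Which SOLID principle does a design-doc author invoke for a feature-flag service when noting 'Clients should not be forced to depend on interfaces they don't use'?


This describes the Interface Segregation Principle (ISP)

Interface Segregation Principle (ISP)


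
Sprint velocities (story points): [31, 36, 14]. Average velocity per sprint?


Formula: Avg velocity = Total points / Number of sprints
Points: [31, 36, 14]
Sum = 31 + 36 + 14 = 81
Avg velocity = 81 / 3 = 27.0 points/sprint

27.0 points/sprint


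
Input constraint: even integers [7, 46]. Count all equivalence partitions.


Constraint: even integers in [7, 46]
Class 1: x < 7 — out-of-range invalid
Class 2: x in [7,46] but odd — wrong type invalid
Class 3: x in [7,46] and even — valid
Class 4: x > 46 — out-of-range invalid
Total equivalence classes: 4

4 equivalence classes


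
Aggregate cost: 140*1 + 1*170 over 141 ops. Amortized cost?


Formula: Amortized cost = Total cost / Operations
Total cost = (140 * 1) + (1 * 170)
Total cost = 140 + 170 = 310
Amortized = 310 / 141 = 2.1986

2.1986


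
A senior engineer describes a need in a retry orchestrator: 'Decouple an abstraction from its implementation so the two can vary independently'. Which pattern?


This matches the Bridge pattern

Bridge


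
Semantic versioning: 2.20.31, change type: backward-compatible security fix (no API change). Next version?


Current: 2.20.31
Change category: 'backward-compatible security fix (no API change)' → patch bump
SemVer rule: patch bump → increment PATCH (MAJOR and MINOR unchanged)
New: 2.20.32

2.20.32


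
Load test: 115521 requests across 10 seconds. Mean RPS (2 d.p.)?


Formula: throughput = requests / seconds
throughput = 115521 / 10
throughput = 11552.1 requests/second

11552.1 requests/second


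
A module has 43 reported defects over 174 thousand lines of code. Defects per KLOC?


Defect density = defects / KLOC
Defect density = 43 / 174
Defect density = 0.247 defects/KLOC

0.247 defects/KLOC


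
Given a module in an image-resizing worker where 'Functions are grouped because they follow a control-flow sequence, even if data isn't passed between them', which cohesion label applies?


Reasoning: Grouped by order of execution within a routine, not by data flow
Type: Procedural cohesion

Procedural cohesion


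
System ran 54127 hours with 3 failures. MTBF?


Formula: MTBF = Total operating time / Number of failures
MTBF = 54127 / 3
MTBF = 18042.33 hours

18042.33 hours


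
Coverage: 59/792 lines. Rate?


Coverage = covered / total * 100
Coverage = 59 / 792 * 100
Coverage = 7.45%

7.45%


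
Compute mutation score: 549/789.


Mutation score = killed / total * 100
Mutation score = 549 / 789 * 100
Mutation score = 69.58%

69.58%


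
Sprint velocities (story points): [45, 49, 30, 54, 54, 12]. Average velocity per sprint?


Formula: Avg velocity = Total points / Number of sprints
Points: [45, 49, 30, 54, 54, 12]
Sum = 45 + 49 + 30 + 54 + 54 + 12 = 244
Avg velocity = 244 / 6 = 40.67 points/sprint

40.67 points/sprint


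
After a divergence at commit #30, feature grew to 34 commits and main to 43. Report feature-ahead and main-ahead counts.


Common ancestor: commit #30
feature commits after divergence: 34 - 30 = 4
main commits after divergence: 43 - 30 = 13
feature is 4 commits ahead of main
main is 13 commits ahead of feature

feature ahead: 4, main ahead: 13


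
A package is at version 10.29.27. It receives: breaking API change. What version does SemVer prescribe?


Current: 10.29.27
Change category: 'breaking API change' → major bump
SemVer rule: major bump → increment MAJOR, reset MINOR and PATCH to 0
New: 11.0.0

11.0.0


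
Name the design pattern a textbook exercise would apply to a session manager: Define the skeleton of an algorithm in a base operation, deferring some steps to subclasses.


This matches the Template Method pattern

Template Method


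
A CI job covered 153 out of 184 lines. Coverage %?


Coverage = covered / total * 100
Coverage = 153 / 184 * 100
Coverage = 83.15%

83.15%


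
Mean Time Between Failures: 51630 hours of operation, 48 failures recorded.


Formula: MTBF = Total operating time / Number of failures
MTBF = 51630 / 48
MTBF = 1075.63 hours

1075.63 hours


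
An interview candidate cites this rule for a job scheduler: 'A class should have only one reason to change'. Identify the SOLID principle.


This describes the Single Responsibility Principle (SRP)

Single Responsibility Principle (SRP)


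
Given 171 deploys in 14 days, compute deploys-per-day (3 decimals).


Formula: deployments per day = releases / days
= 171 / 14
= 12.214 deploys/day
(equivalently, 85.5 deploys/week)

12.214 deploys/day


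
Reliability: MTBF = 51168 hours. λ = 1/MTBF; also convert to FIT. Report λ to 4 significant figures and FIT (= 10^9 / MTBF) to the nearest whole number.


Formula: λ = 1 / MTBF; FIT = λ × 1e9 = 1e9 / MTBF
λ = 1 / 51168 ≈ 1.954e-05 failures/hour
FIT = 1e9 / 51168 ≈ 19543 failures per 1e9 hours (nearest whole number)

λ = 1.954e-05 /h, FIT = 19543


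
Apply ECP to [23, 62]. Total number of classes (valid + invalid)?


Valid range: [23, 62]
Class 1: x < 23 — invalid
Class 2: 23 ≤ x ≤ 62 — valid
Class 3: x > 62 — invalid
Total equivalence classes: 3

3 equivalence classes


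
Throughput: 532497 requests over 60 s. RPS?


Formula: throughput = requests / seconds
throughput = 532497 / 60
throughput = 8874.95 requests/second

8874.95 requests/second


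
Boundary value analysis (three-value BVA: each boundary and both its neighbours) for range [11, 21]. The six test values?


Range: [11, 21]
Boundaries: just below min, min, min+1, max-1, max, just above max
Values: [10, 11, 12, 20, 21, 22]

[10, 11, 12, 20, 21, 22]


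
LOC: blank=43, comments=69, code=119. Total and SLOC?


Total LOC = blank + comment + code
Total LOC = 43 + 69 + 119 = 231
SLOC (source only) = code = 119

Total LOC: 231, SLOC: 119


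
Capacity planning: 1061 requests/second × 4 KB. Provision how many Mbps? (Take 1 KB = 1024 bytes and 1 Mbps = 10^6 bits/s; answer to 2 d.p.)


Formula: Mbps = payload_bytes * RPS * 8 / 1e6
Payload per request = 4 KB = 4 * 1024 = 4096 bytes
Total bytes/sec = 4096 * 1061 = 4345856
Total bits/sec = 4345856 * 8 = 34766848
Mbps = 34766848 / 1e6 = 34.77

34.77 Mbps


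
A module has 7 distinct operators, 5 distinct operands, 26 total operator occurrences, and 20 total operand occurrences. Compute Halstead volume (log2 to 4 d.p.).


Formula: V = N * log2(η), where N = N1 + N2 and η = η1 + η2
η = 7 + 5 = 12
N = 26 + 20 = 46
log2(12) ≈ 3.5850
V = 46 * 3.5850 = 164.91

164.91


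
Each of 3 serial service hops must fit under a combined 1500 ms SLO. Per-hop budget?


Formula: per_stage = total_budget / stages
per_stage = 1500 / 3
per_stage = 500.0 ms

500.0 ms


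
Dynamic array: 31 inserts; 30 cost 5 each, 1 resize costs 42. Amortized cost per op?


Formula: Amortized cost = Total cost / Operations
Total cost = (30 * 5) + (1 * 42)
Total cost = 150 + 42 = 192
Amortized = 192 / 31 = 6.1935

6.1935


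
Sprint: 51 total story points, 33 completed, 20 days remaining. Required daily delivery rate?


Formula: Required rate = Remaining points / Days left
Remaining = 51 - 33 = 18 points
Required rate = 18 / 20 = 0.9 points/day

0.9 points/day


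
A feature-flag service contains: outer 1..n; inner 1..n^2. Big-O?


Reasoning: n times n^2
Complexity: O(n^3)

O(n^3)


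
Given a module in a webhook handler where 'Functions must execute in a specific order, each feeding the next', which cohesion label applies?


Reasoning: Output of one is input to next
Type: Sequential cohesion

Sequential cohesion


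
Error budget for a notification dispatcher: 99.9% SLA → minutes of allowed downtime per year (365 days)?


Formula: allowed downtime = period * (100 - SLA) / 100
Period (year (365 days)) = 525600 minutes
Unavailability fraction = (100 - 99.9) / 100
Allowed downtime = 525600 * (100 - 99.9) / 100
Allowed downtime = 525.6 minutes

525.6 minutes


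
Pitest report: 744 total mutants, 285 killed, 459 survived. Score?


Mutation score = killed / total * 100
Mutation score = 285 / 744 * 100
Mutation score = 38.31%

38.31%


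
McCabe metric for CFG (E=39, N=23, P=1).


Formula: V(G) = E - N + 2P
V(G) = 39 - 23 + 2*1
V(G) = 16 + 2
V(G) = 18

18


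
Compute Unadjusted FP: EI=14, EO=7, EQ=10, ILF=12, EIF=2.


UFP = EI*4 + EO*5 + EQ*4 + ILF*10 + EIF*7
UFP = 14*4 + 7*5 + 10*4 + 12*10 + 2*7
UFP = 56 + 35 + 40 + 120 + 14
UFP = 265

265


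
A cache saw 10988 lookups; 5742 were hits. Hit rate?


Formula: hit rate = hits / (hits + misses) * 100
hit rate = 5742 / (5742 + 5246) * 100
hit rate = 5742 / 10988 * 100
hit rate = 52.26%

52.26%


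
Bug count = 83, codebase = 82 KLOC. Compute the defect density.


Defect density = defects / KLOC
Defect density = 83 / 82
Defect density = 1.012 defects/KLOC

1.012 defects/KLOC


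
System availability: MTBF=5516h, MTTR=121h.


Availability = MTBF / (MTBF + MTTR)
Availability = 5516 / (5516 + 121)
Availability = 5516 / 5637
Availability = 97.8535%

97.8535%


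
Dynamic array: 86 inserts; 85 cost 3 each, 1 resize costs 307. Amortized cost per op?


Formula: Amortized cost = Total cost / Operations
Total cost = (85 * 3) + (1 * 307)
Total cost = 255 + 307 = 562
Amortized = 562 / 86 = 6.5349

6.5349


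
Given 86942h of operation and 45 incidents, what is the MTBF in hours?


Formula: MTBF = Total operating time / Number of failures
MTBF = 86942 / 45
MTBF = 1932.04 hours

1932.04 hours


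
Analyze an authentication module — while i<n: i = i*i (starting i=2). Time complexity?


Reasoning: squaring drives double-exponential growth; iterations ~ log log n
Complexity: O(log log n)

O(log log n)


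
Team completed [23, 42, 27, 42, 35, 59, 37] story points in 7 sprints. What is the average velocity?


Formula: Avg velocity = Total points / Number of sprints
Points: [23, 42, 27, 42, 35, 59, 37]
Sum = 23 + 42 + 27 + 42 + 35 + 59 + 37 = 265
Avg velocity = 265 / 7 = 37.86 points/sprint

37.86 points/sprint


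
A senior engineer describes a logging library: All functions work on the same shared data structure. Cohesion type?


Reasoning: Functions share data
Type: Communicational cohesion

Communicational cohesion


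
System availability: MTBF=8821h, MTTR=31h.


Availability = MTBF / (MTBF + MTTR)
Availability = 8821 / (8821 + 31)
Availability = 8821 / 8852
Availability = 99.6498%

99.6498%


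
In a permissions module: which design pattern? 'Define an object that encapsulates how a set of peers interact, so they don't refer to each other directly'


This matches the Mediator pattern

Mediator


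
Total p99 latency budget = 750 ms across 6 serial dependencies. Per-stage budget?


Formula: per_stage = total_budget / stages
per_stage = 750 / 6
per_stage = 125.0 ms

125.0 ms


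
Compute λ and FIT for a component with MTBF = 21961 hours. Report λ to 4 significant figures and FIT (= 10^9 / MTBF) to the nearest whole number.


Formula: λ = 1 / MTBF; FIT = λ × 1e9 = 1e9 / MTBF
λ = 1 / 21961 ≈ 4.554e-05 failures/hour
FIT = 1e9 / 21961 ≈ 45535 failures per 1e9 hours (nearest whole number)

λ = 4.554e-05 /h, FIT = 45535


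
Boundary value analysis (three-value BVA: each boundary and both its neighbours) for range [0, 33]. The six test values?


Range: [0, 33]
Boundaries: just below min, min, min+1, max-1, max, just above max
Values: [-1, 0, 1, 32, 33, 34]

[-1, 0, 1, 32, 33, 34]


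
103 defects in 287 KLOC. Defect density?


Defect density = defects / KLOC
Defect density = 103 / 287
Defect density = 0.359 defects/KLOC

0.359 defects/KLOC


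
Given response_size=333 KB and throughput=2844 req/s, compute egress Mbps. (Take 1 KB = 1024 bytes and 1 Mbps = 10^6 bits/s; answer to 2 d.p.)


Formula: Mbps = payload_bytes * RPS * 8 / 1e6
Payload per request = 333 KB = 333 * 1024 = 340992 bytes
Total bytes/sec = 340992 * 2844 = 969781248
Total bits/sec = 969781248 * 8 = 7758249984
Mbps = 7758249984 / 1e6 = 7758.25

7758.25 Mbps


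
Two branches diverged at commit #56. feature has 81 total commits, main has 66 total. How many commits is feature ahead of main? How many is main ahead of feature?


Common ancestor: commit #56
feature commits after divergence: 81 - 56 = 25
main commits after divergence: 66 - 56 = 10
feature is 25 commits ahead of main
main is 10 commits ahead of feature

feature ahead: 25, main ahead: 10


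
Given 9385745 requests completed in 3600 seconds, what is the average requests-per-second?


Formula: throughput = requests / seconds
throughput = 9385745 / 3600
throughput = 2607.15 requests/second

2607.15 requests/second


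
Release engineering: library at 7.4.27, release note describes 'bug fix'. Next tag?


Current: 7.4.27
Change category: 'bug fix' → patch bump
SemVer rule: patch bump → increment PATCH (MAJOR and MINOR unchanged)
New: 7.4.28

7.4.28


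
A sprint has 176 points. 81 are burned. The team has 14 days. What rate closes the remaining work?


Formula: Required rate = Remaining points / Days left
Remaining = 176 - 81 = 95 points
Required rate = 95 / 14 = 6.79 points/day

6.79 points/day


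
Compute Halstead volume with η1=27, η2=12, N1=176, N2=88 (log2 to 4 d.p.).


Formula: V = N * log2(η), where N = N1 + N2 and η = η1 + η2
η = 27 + 12 = 39
N = 176 + 88 = 264
log2(39) ≈ 5.2854
V = 264 * 5.2854 = 1395.35

1395.35


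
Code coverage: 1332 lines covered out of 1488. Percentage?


Coverage = covered / total * 100
Coverage = 1332 / 1488 * 100
Coverage = 89.52%

89.52%


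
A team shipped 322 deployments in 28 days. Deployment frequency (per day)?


Formula: deployments per day = releases / days
= 322 / 28
= 11.5 deploys/day
(equivalently, 80.5 deploys/week)

11.5 deploys/day


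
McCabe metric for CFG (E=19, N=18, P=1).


Formula: V(G) = E - N + 2P
V(G) = 19 - 18 + 2*1
V(G) = 1 + 2
V(G) = 3

3


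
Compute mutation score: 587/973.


Mutation score = killed / total * 100
Mutation score = 587 / 973 * 100
Mutation score = 60.33%

60.33%


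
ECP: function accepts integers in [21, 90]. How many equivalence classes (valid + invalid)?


Valid range: [21, 90]
Class 1: x < 21 — invalid
Class 2: 21 ≤ x ≤ 90 — valid
Class 3: x > 90 — invalid
Total equivalence classes: 3

3 equivalence classes


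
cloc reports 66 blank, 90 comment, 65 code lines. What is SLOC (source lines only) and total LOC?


Total LOC = blank + comment + code
Total LOC = 66 + 90 + 65 = 221
SLOC (source only) = code = 65

Total LOC: 221, SLOC: 65


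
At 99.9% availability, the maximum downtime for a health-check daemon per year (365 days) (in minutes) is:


Formula: allowed downtime = period * (100 - SLA) / 100
Period (year (365 days)) = 525600 minutes
Unavailability fraction = (100 - 99.9) / 100
Allowed downtime = 525600 * (100 - 99.9) / 100
Allowed downtime = 525.6 minutes

525.6 minutes


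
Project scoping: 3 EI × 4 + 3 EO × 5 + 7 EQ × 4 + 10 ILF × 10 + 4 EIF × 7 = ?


UFP = EI*4 + EO*5 + EQ*4 + ILF*10 + EIF*7
UFP = 3*4 + 3*5 + 7*4 + 10*10 + 4*7
UFP = 12 + 15 + 28 + 100 + 28
UFP = 183

183


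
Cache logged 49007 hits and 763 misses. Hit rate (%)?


Formula: hit rate = hits / (hits + misses) * 100
hit rate = 49007 / (49007 + 763) * 100
hit rate = 49007 / 49770 * 100
hit rate = 98.47%

98.47%


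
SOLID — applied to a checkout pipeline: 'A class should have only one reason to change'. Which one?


This describes the Single Responsibility Principle (SRP)

Single Responsibility Principle (SRP)


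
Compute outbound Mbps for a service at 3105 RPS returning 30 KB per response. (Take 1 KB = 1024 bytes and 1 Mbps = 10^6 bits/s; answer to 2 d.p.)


Formula: Mbps = payload_bytes * RPS * 8 / 1e6
Payload per request = 30 KB = 30 * 1024 = 30720 bytes
Total bytes/sec = 30720 * 3105 = 95385600
Total bits/sec = 95385600 * 8 = 763084800
Mbps = 763084800 / 1e6 = 763.08

763.08 Mbps


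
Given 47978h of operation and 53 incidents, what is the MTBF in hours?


Formula: MTBF = Total operating time / Number of failures
MTBF = 47978 / 53
MTBF = 905.25 hours

905.25 hours


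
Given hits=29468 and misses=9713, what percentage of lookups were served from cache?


Formula: hit rate = hits / (hits + misses) * 100
hit rate = 29468 / (29468 + 9713) * 100
hit rate = 29468 / 39181 * 100
hit rate = 75.21%

75.21%


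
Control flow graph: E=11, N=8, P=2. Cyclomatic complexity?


Formula: V(G) = E - N + 2P
V(G) = 11 - 8 + 2*2
V(G) = 3 + 4
V(G) = 7

7


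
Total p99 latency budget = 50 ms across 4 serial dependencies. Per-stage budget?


Formula: per_stage = total_budget / stages
per_stage = 50 / 4
per_stage = 12.5 ms

12.5 ms


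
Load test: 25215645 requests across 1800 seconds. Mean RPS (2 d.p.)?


Formula: throughput = requests / seconds
throughput = 25215645 / 1800
throughput = 14008.69 requests/second

14008.69 requests/second


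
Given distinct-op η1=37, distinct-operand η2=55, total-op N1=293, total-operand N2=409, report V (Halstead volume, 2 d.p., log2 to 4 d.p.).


Formula: V = N * log2(η), where N = N1 + N2 and η = η1 + η2
η = 37 + 55 = 92
N = 293 + 409 = 702
log2(92) ≈ 6.5236
V = 702 * 6.5236 = 4579.57

4579.57


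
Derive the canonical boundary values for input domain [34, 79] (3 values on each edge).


Range: [34, 79]
Boundaries: just below min, min, min+1, max-1, max, just above max
Values: [33, 34, 35, 78, 79, 80]

[33, 34, 35, 78, 79, 80]


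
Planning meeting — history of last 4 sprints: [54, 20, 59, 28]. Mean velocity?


Formula: Avg velocity = Total points / Number of sprints
Points: [54, 20, 59, 28]
Sum = 54 + 20 + 59 + 28 = 161
Avg velocity = 161 / 4 = 40.25 points/sprint

40.25 points/sprint


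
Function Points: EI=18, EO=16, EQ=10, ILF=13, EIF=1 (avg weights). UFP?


UFP = EI*4 + EO*5 + EQ*4 + ILF*10 + EIF*7
UFP = 18*4 + 16*5 + 10*4 + 13*10 + 1*7
UFP = 72 + 80 + 40 + 130 + 7
UFP = 329

329


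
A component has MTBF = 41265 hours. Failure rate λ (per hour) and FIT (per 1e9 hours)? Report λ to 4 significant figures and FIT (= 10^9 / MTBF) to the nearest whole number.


Formula: λ = 1 / MTBF; FIT = λ × 1e9 = 1e9 / MTBF
λ = 1 / 41265 ≈ 2.423e-05 failures/hour
FIT = 1e9 / 41265 ≈ 24234 failures per 1e9 hours (nearest whole number)

λ = 2.423e-05 /h, FIT = 24234


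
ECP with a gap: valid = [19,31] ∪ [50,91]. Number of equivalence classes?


Valid ranges: [19,31] and [50,91]
Class 1: x < 19 — invalid
Class 2: 19 ≤ x ≤ 31 — valid
Class 3: 31 < x < 50 — invalid (gap between ranges)
Class 4: 50 ≤ x ≤ 91 — valid
Class 5: x > 91 — invalid
Total equivalence classes: 5

5 equivalence classes


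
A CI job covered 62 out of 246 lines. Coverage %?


Coverage = covered / total * 100
Coverage = 62 / 246 * 100
Coverage = 25.2%

25.2%


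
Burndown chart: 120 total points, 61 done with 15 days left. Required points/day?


Formula: Required rate = Remaining points / Days left
Remaining = 120 - 61 = 59 points
Required rate = 59 / 15 = 3.93 points/day

3.93 points/day


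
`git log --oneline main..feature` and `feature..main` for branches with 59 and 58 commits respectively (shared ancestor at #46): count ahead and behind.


Common ancestor: commit #46
feature commits after divergence: 59 - 46 = 13
main commits after divergence: 58 - 46 = 12
feature is 13 commits ahead of main
main is 12 commits ahead of feature

feature ahead: 13, main ahead: 12


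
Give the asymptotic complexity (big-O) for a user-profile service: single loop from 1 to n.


Reasoning: one pass through n items
Complexity: O(n)

O(n)


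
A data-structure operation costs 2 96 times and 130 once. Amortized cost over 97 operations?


Formula: Amortized cost = Total cost / Operations
Total cost = (96 * 2) + (1 * 130)
Total cost = 192 + 130 = 322
Amortized = 322 / 97 = 3.3196

3.3196


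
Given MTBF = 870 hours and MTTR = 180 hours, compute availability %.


Availability = MTBF / (MTBF + MTTR)
Availability = 870 / (870 + 180)
Availability = 870 / 1050
Availability = 82.8571%

82.8571%


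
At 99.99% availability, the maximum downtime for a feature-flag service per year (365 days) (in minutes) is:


Formula: allowed downtime = period * (100 - SLA) / 100
Period (year (365 days)) = 525600 minutes
Unavailability fraction = (100 - 99.99) / 100
Allowed downtime = 525600 * (100 - 99.99) / 100
Allowed downtime = 52.56 minutes

52.56 minutes


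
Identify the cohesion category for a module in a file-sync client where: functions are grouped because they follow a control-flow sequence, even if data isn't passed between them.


Reasoning: Grouped by order of execution within a routine, not by data flow
Type: Procedural cohesion

Procedural cohesion


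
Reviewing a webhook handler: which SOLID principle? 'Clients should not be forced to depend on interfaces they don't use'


This describes the Interface Segregation Principle (ISP)

Interface Segregation Principle (ISP)


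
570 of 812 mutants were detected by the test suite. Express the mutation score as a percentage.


Mutation score = killed / total * 100
Mutation score = 570 / 812 * 100
Mutation score = 70.2%

70.2%


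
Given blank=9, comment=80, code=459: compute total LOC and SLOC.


Total LOC = blank + comment + code
Total LOC = 9 + 80 + 459 = 548
SLOC (source only) = code = 459

Total LOC: 548, SLOC: 459


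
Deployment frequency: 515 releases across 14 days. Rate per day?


Formula: deployments per day = releases / days
= 515 / 14
= 36.786 deploys/day
(equivalently, 257.5 deploys/week)

36.786 deploys/day


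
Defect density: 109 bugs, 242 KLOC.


Defect density = defects / KLOC
Defect density = 109 / 242
Defect density = 0.45 defects/KLOC

0.45 defects/KLOC


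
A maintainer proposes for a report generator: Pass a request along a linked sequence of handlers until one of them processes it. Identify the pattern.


This matches the Chain of Responsibility pattern

Chain of Responsibility


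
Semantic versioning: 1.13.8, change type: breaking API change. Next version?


Current: 1.13.8
Change category: 'breaking API change' → major bump
SemVer rule: major bump → increment MAJOR, reset MINOR and PATCH to 0
New: 2.0.0

2.0.0


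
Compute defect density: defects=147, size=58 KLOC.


Defect density = defects / KLOC
Defect density = 147 / 58
Defect density = 2.534 defects/KLOC

2.534 defects/KLOC


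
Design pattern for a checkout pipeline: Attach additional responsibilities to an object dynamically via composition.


This matches the Decorator pattern

Decorator


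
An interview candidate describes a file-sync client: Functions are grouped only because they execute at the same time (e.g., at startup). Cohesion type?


Reasoning: Related by timing only
Type: Temporal cohesion

Temporal cohesion


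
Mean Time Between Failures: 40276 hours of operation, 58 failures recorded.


Formula: MTBF = Total operating time / Number of failures
MTBF = 40276 / 58
MTBF = 694.41 hours

694.41 hours


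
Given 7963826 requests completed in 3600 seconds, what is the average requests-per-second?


Formula: throughput = requests / seconds
throughput = 7963826 / 3600
throughput = 2212.17 requests/second

2212.17 requests/second


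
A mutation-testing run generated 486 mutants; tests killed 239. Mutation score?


Mutation score = killed / total * 100
Mutation score = 239 / 486 * 100
Mutation score = 49.18%

49.18%


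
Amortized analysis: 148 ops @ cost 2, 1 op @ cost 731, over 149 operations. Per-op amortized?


Formula: Amortized cost = Total cost / Operations
Total cost = (148 * 2) + (1 * 731)
Total cost = 296 + 731 = 1027
Amortized = 1027 / 149 = 6.8926

6.8926


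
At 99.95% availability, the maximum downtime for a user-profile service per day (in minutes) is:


Formula: allowed downtime = period * (100 - SLA) / 100
Period (day) = 1440 minutes
Unavailability fraction = (100 - 99.95) / 100
Allowed downtime = 1440 * (100 - 99.95) / 100
Allowed downtime = 0.72 minutes

0.72 minutes


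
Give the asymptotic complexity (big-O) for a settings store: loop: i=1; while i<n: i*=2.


Reasoning: i doubles each step so iterations are log2(n)
Complexity: O(log n)

O(log n)


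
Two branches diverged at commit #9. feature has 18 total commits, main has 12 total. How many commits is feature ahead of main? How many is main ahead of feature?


Common ancestor: commit #9
feature commits after divergence: 18 - 9 = 9
main commits after divergence: 12 - 9 = 3
feature is 9 commits ahead of main
main is 3 commits ahead of feature

feature ahead: 9, main ahead: 3


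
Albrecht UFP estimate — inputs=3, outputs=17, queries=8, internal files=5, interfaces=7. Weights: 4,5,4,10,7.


UFP = EI*4 + EO*5 + EQ*4 + ILF*10 + EIF*7
UFP = 3*4 + 17*5 + 8*4 + 5*10 + 7*7
UFP = 12 + 85 + 32 + 50 + 49
UFP = 228

228


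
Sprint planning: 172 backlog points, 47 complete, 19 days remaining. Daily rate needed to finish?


Formula: Required rate = Remaining points / Days left
Remaining = 172 - 47 = 125 points
Required rate = 125 / 19 = 6.58 points/day

6.58 points/day


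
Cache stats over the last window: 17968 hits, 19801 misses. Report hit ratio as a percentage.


Formula: hit rate = hits / (hits + misses) * 100
hit rate = 17968 / (17968 + 19801) * 100
hit rate = 17968 / 37769 * 100
hit rate = 47.57%

47.57%


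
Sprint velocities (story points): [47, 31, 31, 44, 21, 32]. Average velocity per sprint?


Formula: Avg velocity = Total points / Number of sprints
Points: [47, 31, 31, 44, 21, 32]
Sum = 47 + 31 + 31 + 44 + 21 + 32 = 206
Avg velocity = 206 / 6 = 34.33 points/sprint

34.33 points/sprint


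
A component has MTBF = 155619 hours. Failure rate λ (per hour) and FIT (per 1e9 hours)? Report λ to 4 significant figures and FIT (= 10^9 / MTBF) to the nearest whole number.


Formula: λ = 1 / MTBF; FIT = λ × 1e9 = 1e9 / MTBF
λ = 1 / 155619 ≈ 6.426e-06 failures/hour
FIT = 1e9 / 155619 ≈ 6426 failures per 1e9 hours (nearest whole number)

λ = 6.426e-06 /h, FIT = 6426


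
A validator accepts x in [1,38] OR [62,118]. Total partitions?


Valid ranges: [1,38] and [62,118]
Class 1: x < 1 — invalid
Class 2: 1 ≤ x ≤ 38 — valid
Class 3: 38 < x < 62 — invalid (gap between ranges)
Class 4: 62 ≤ x ≤ 118 — valid
Class 5: x > 118 — invalid
Total equivalence classes: 5

5 equivalence classes


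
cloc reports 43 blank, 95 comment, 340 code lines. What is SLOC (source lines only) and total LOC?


Total LOC = blank + comment + code
Total LOC = 43 + 95 + 340 = 478
SLOC (source only) = code = 340

Total LOC: 478, SLOC: 340


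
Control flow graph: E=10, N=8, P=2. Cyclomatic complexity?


Formula: V(G) = E - N + 2P
V(G) = 10 - 8 + 2*2
V(G) = 2 + 4
V(G) = 6

6


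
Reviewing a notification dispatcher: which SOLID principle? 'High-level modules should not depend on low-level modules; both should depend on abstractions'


This describes the Dependency Inversion Principle (DIP)

Dependency Inversion Principle (DIP)


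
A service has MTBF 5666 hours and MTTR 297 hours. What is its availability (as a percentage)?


Availability = MTBF / (MTBF + MTTR)
Availability = 5666 / (5666 + 297)
Availability = 5666 / 5963
Availability = 95.0193%

95.0193%


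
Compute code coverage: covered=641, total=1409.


Coverage = covered / total * 100
Coverage = 641 / 1409 * 100
Coverage = 45.49%

45.49%


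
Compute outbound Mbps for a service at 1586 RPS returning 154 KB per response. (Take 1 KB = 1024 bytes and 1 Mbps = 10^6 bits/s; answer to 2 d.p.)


Formula: Mbps = payload_bytes * RPS * 8 / 1e6
Payload per request = 154 KB = 154 * 1024 = 157696 bytes
Total bytes/sec = 157696 * 1586 = 250105856
Total bits/sec = 250105856 * 8 = 2000846848
Mbps = 2000846848 / 1e6 = 2000.85

2000.85 Mbps


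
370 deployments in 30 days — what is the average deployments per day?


Formula: deployments per day = releases / days
= 370 / 30
= 12.333 deploys/day
(equivalently, 86.33 deploys/week)

12.333 deploys/day


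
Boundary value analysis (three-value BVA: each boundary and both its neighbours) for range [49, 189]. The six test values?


Range: [49, 189]
Boundaries: just below min, min, min+1, max-1, max, just above max
Values: [48, 49, 50, 188, 189, 190]

[48, 49, 50, 188, 189, 190]


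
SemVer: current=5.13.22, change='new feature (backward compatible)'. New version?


Current: 5.13.22
Change category: 'new feature (backward compatible)' → minor bump
SemVer rule: minor bump → increment MINOR, reset PATCH to 0 (MAJOR unchanged)
New: 5.14.0

5.14.0


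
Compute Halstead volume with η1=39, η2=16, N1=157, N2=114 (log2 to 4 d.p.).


Formula: V = N * log2(η), where N = N1 + N2 and η = η1 + η2
η = 39 + 16 = 55
N = 157 + 114 = 271
log2(55) ≈ 5.7814
V = 271 * 5.7814 = 1566.76

1566.76


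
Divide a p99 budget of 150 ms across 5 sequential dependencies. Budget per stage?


Formula: per_stage = total_budget / stages
per_stage = 150 / 5
per_stage = 30.0 ms

30.0 ms


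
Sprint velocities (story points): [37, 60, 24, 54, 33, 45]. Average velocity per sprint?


Formula: Avg velocity = Total points / Number of sprints
Points: [37, 60, 24, 54, 33, 45]
Sum = 37 + 60 + 24 + 54 + 33 + 45 = 253
Avg velocity = 253 / 6 = 42.17 points/sprint

42.17 points/sprint


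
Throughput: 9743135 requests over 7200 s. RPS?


Formula: throughput = requests / seconds
throughput = 9743135 / 7200
throughput = 1353.21 requests/second

1353.21 requests/second


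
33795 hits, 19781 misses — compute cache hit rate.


Formula: hit rate = hits / (hits + misses) * 100
hit rate = 33795 / (33795 + 19781) * 100
hit rate = 33795 / 53576 * 100
hit rate = 63.08%

63.08%


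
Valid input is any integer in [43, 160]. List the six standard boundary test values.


Range: [43, 160]
Boundaries: just below min, min, min+1, max-1, max, just above max
Values: [42, 43, 44, 159, 160, 161]

[42, 43, 44, 159, 160, 161]


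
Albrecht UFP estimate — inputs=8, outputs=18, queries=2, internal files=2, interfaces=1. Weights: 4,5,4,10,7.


UFP = EI*4 + EO*5 + EQ*4 + ILF*10 + EIF*7
UFP = 8*4 + 18*5 + 2*4 + 2*10 + 1*7
UFP = 32 + 90 + 8 + 20 + 7
UFP = 157

157


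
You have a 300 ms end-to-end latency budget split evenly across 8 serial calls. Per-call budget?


Formula: per_stage = total_budget / stages
per_stage = 300 / 8
per_stage = 37.5 ms

37.5 ms


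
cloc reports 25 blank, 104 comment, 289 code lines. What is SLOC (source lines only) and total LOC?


Total LOC = blank + comment + code
Total LOC = 25 + 104 + 289 = 418
SLOC (source only) = code = 289

Total LOC: 418, SLOC: 289


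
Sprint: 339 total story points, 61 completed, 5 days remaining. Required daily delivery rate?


Formula: Required rate = Remaining points / Days left
Remaining = 339 - 61 = 278 points
Required rate = 278 / 5 = 55.6 points/day

55.6 points/day


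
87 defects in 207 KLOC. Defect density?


Defect density = defects / KLOC
Defect density = 87 / 207
Defect density = 0.42 defects/KLOC

0.42 defects/KLOC


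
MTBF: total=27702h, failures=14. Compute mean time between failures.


Formula: MTBF = Total operating time / Number of failures
MTBF = 27702 / 14
MTBF = 1978.71 hours

1978.71 hours


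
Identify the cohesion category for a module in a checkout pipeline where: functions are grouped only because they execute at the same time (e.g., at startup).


Reasoning: Related by timing only
Type: Temporal cohesion

Temporal cohesion


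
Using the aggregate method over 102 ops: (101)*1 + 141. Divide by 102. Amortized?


Formula: Amortized cost = Total cost / Operations
Total cost = (101 * 1) + (1 * 141)
Total cost = 101 + 141 = 242
Amortized = 242 / 102 = 2.3725

2.3725


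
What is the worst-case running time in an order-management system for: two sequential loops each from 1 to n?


Reasoning: sequential dominates: O(n) + O(n) = O(n)
Complexity: O(n)

O(n)


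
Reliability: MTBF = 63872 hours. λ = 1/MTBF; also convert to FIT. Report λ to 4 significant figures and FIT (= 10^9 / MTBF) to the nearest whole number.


Formula: λ = 1 / MTBF; FIT = λ × 1e9 = 1e9 / MTBF
λ = 1 / 63872 ≈ 1.566e-05 failures/hour
FIT = 1e9 / 63872 ≈ 15656 failures per 1e9 hours (nearest whole number)

λ = 1.566e-05 /h, FIT = 15656


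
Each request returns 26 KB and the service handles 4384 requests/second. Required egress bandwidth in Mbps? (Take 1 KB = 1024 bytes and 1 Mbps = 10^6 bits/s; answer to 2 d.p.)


Formula: Mbps = payload_bytes * RPS * 8 / 1e6
Payload per request = 26 KB = 26 * 1024 = 26624 bytes
Total bytes/sec = 26624 * 4384 = 116719616
Total bits/sec = 116719616 * 8 = 933756928
Mbps = 933756928 / 1e6 = 933.76

933.76 Mbps


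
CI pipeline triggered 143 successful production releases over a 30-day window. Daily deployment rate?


Formula: deployments per day = releases / days
= 143 / 30
= 4.767 deploys/day
(equivalently, 33.37 deploys/week)

4.767 deploys/day


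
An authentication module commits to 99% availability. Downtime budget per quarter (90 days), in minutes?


Formula: allowed downtime = period * (100 - SLA) / 100
Period (quarter (90 days)) = 129600 minutes
Unavailability fraction = (100 - 99.0) / 100
Allowed downtime = 129600 * (100 - 99.0) / 100
Allowed downtime = 1296.0 minutes

1296.0 minutes


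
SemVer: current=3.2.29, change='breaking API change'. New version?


Current: 3.2.29
Change category: 'breaking API change' → major bump
SemVer rule: major bump → increment MAJOR, reset MINOR and PATCH to 0
New: 4.0.0

4.0.0


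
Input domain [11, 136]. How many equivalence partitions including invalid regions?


Valid range: [11, 136]
Class 1: x < 11 — invalid
Class 2: 11 ≤ x ≤ 136 — valid
Class 3: x > 136 — invalid
Total equivalence classes: 3

3 equivalence classes


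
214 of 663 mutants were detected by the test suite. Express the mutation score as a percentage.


Mutation score = killed / total * 100
Mutation score = 214 / 663 * 100
Mutation score = 32.28%

32.28%


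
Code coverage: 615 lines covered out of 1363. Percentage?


Coverage = covered / total * 100
Coverage = 615 / 1363 * 100
Coverage = 45.12%

45.12%


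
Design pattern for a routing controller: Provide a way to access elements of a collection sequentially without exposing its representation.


This matches the Iterator pattern

Iterator


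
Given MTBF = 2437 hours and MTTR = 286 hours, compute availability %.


Availability = MTBF / (MTBF + MTTR)
Availability = 2437 / (2437 + 286)
Availability = 2437 / 2723
Availability = 89.4969%

89.4969%


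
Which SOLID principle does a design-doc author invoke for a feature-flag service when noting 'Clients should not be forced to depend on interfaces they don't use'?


This describes the Interface Segregation Principle (ISP)

Interface Segregation Principle (ISP)


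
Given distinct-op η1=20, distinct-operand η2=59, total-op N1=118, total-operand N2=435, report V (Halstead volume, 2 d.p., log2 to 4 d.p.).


Formula: V = N * log2(η), where N = N1 + N2 and η = η1 + η2
η = 20 + 59 = 79
N = 118 + 435 = 553
log2(79) ≈ 6.3038
V = 553 * 6.3038 = 3486.00

3486.00


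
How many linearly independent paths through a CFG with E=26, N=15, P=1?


Formula: V(G) = E - N + 2P
V(G) = 26 - 15 + 2*1
V(G) = 11 + 2
V(G) = 13

13


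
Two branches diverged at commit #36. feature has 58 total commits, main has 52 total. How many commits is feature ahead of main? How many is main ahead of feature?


Common ancestor: commit #36
feature commits after divergence: 58 - 36 = 22
main commits after divergence: 52 - 36 = 16
feature is 22 commits ahead of main
main is 16 commits ahead of feature

feature ahead: 22, main ahead: 16
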